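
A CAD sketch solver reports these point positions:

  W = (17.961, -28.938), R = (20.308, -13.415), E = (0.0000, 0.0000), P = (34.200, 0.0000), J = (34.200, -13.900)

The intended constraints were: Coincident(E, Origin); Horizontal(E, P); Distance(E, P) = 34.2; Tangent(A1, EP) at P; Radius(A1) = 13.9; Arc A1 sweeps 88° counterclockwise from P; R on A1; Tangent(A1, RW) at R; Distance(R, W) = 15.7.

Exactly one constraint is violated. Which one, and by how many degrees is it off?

Tangent(A1, RW) at R — off by 6.60°.

E = (0.00, 0.00) ✓; E.y = 0.00, P.y = 0.00 ✓; |EP| = 34.20 ✓; ∠(JP, PE) = 90.00° ✓; |JP| = 13.90 ✓; bearing(J→R) − bearing(J→P) = 88.00° ✓; |JR| = 13.90 ✓; ∠(JR, RW) = 96.60° ✗; |RW| = 15.70 ✓.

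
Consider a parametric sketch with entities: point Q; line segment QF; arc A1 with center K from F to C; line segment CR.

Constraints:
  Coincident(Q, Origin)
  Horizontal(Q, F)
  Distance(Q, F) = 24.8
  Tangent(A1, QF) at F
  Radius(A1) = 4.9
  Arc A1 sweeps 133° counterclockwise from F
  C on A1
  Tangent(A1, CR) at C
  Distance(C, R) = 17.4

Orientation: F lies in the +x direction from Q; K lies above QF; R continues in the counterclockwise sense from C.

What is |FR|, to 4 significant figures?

22.54

Q is at the origin; QF is horizontal with |QF| = 24.8 and F on the +x side, so F = (24.80, 0.000). A1 meets QF tangentially, so KF is at right angles to QF, so K = F + (0, 4.9) = (24.80, 4.900). On A1, F sits at bearing -90° from K; a 133° counterclockwise sweep puts C at bearing 43°, so C = K + 4.9·(cos 43°, sin 43°) = (28.38, 8.242). A1 meets CR tangentially, so KC is at right angles to CR, so CR runs along (−sin 43°, cos 43°); with |CR| = 17.4, R = (16.52, 20.97). Then |FR| = |R − F| = 22.54.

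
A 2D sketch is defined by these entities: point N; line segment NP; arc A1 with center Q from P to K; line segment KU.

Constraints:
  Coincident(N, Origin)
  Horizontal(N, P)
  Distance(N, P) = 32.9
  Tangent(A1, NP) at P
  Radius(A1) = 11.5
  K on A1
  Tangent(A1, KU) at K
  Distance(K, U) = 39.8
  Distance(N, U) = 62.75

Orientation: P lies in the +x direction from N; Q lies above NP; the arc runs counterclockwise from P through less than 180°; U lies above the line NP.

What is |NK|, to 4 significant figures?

46.33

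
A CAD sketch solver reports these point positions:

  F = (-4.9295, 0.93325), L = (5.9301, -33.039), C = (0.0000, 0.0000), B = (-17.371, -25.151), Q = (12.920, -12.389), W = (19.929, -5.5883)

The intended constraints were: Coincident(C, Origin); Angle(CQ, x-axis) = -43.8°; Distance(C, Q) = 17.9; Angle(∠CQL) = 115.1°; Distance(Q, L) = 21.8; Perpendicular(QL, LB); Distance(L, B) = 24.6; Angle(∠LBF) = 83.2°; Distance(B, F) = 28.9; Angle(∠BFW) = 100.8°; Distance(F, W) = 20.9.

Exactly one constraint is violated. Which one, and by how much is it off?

Distance(F, W) = 20.9 — off by 4.80.

C = (0.00, 0.00) ✓; CQ at -43.80° ✓; |CQ| = 17.90 ✓; ∠CQL = 115.1° ✓; |QL| = 21.80 ✓; ∠(QL, LB) = 90.00° ✓; |LB| = 24.60 ✓; ∠LBF = 83.20° ✓; |BF| = 28.90 ✓; ∠BFW = 100.8° ✓; |FW| = 25.70 ✗.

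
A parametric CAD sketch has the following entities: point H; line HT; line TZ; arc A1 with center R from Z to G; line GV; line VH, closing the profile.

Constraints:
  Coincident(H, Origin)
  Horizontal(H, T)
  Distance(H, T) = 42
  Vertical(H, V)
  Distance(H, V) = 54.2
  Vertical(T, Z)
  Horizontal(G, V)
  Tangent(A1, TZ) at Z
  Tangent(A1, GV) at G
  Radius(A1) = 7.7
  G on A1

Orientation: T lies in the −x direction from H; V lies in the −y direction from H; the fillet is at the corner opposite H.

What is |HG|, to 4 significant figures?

64.14

H is at the origin; H and T share the same y with |HT| = 42.0 and T on the −x side, so T = (-42.00, 0.000). HV is vertical with |HV| = 54.2 and V on the −y side, so V = (0.000, -54.20). The virtual corner opposite H is at (-42.00, -54.20). Since A1 is tangent to TZ there, RZ ⟂ TZ and A1 meets GV tangentially, so RG is at right angles to GV, with radius 7.7, so the center R sits 7.7 in from both sides at R = (-34.30, -46.50). That places the tangent points at Z = (-42.00, -46.50) on TZ and G = (-34.30, -54.20) on GV. Then |HG| = |G − H| = 64.14.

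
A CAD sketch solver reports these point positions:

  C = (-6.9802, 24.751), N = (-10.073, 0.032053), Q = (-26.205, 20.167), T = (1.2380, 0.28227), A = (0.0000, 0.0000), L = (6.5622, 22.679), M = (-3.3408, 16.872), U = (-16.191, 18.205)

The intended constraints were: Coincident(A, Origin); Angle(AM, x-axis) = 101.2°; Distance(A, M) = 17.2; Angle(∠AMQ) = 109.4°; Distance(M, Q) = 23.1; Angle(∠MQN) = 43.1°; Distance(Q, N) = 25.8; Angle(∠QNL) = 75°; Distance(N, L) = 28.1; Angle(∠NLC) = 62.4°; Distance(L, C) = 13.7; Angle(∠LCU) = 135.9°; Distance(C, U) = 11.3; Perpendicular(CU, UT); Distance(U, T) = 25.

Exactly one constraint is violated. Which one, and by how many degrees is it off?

Perpendicular(CU, UT) — off by 8.80°.

A = (0.00, 0.00) ✓; AM at 101.2° ✓; |AM| = 17.20 ✓; ∠AMQ = 109.4° ✓; |MQ| = 23.10 ✓; ∠MQN = 43.10° ✓; |QN| = 25.80 ✓; ∠QNL = 75.00° ✓; |NL| = 28.10 ✓; ∠NLC = 62.40° ✓; |LC| = 13.70 ✓; ∠LCU = 135.9° ✓; |CU| = 11.30 ✓; ∠(CU, UT) = 98.80° ✗; |UT| = 25.00 ✓.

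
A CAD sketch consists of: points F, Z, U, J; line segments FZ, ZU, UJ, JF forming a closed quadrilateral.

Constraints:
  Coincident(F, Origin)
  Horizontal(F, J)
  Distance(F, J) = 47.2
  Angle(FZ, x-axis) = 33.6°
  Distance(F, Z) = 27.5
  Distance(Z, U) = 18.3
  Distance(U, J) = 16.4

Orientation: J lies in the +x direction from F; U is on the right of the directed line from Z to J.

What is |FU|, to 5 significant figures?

30.875

F is at the origin; FJ is horizontal with |FJ| = 47.2 and J in +x, so J = (47.2, 0). FZ runs at 33.6° with |FZ| = 27.5, so Z = (22.905, 15.218). U is determined by |ZU| = 18.3 and |UJ| = 16.4 together: it lies at the intersection of circle(Z, 18.3) and circle(J, 16.4). With |ZJ| = 28.668, the foot of the radical line on ZJ is 15.484 from Z and the perpendicular offset is √(18.3² − 15.484²) = 9.7543. Taking the right-of-ZJ solution: U = (30.849, -1.2677).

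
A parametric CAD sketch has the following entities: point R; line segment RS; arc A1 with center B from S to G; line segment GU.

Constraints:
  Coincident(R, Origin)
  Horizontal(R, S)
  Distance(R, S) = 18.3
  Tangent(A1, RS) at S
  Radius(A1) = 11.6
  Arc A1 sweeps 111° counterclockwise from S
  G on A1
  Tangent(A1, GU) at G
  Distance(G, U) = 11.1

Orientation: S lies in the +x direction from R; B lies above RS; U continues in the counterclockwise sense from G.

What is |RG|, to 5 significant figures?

33.118

R is at the origin; RS is horizontal with |RS| = 18.3 and S on the +x side, so S = (18.300, 0.0000). Since A1 is tangent to RS there, BS ⟂ RS, so B = S + (0, 11.6) = (18.300, 11.600). On A1, S sits at bearing -90° from B; a 111° counterclockwise sweep puts G at bearing 21°, so G = B + 11.6·(cos 21°, sin 21°) = (29.130, 15.757). Then |RG| = |G − R| = 33.118.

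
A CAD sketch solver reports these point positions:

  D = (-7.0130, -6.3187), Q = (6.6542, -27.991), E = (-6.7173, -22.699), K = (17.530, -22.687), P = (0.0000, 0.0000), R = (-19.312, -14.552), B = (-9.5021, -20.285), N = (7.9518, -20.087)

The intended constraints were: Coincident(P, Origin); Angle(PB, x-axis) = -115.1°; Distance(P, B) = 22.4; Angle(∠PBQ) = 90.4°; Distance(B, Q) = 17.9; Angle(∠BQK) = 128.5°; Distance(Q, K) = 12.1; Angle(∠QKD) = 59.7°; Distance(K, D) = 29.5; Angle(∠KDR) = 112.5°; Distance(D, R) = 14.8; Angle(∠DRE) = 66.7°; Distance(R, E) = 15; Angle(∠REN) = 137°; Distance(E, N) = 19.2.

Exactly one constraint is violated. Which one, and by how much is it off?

Distance(E, N) = 19.2 — off by 4.30.

P = (0.00, 0.00) ✓; PB at -115.1° ✓; |PB| = 22.40 ✓; ∠PBQ = 90.40° ✓; |BQ| = 17.90 ✓; ∠BQK = 128.5° ✓; |QK| = 12.10 ✓; ∠QKD = 59.70° ✓; |KD| = 29.50 ✓; ∠KDR = 112.5° ✓; |DR| = 14.80 ✓; ∠DRE = 66.70° ✓; |RE| = 15.00 ✓; ∠REN = 137.0° ✓; |EN| = 14.90 ✗.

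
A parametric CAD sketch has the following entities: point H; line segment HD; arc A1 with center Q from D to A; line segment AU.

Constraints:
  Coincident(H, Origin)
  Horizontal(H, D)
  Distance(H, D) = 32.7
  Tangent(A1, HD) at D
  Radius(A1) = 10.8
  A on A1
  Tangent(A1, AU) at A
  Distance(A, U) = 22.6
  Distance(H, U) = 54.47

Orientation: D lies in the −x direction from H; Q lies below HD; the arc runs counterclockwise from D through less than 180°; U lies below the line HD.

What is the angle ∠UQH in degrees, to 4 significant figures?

132.0°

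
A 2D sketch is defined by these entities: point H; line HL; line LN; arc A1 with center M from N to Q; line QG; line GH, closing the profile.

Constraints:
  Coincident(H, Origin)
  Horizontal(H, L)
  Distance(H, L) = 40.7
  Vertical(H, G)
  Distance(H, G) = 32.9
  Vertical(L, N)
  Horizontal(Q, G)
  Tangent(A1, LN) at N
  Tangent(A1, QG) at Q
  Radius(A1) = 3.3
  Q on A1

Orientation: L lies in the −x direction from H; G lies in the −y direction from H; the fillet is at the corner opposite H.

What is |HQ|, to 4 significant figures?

49.81

H is at the origin; HL is horizontal with |HL| = 40.7 and L on the −x side, so L = (-40.70, 0.000). HG is vertical with |HG| = 32.9 and G on the −y side, so G = (0.000, -32.90). The virtual corner opposite H is at (-40.70, -32.90). The tangent condition forces MN to be normal to LN and tangency of A1 to QG means the radius MQ is perpendicular to QG, with radius 3.3, so the center M sits 3.3 in from both sides at M = (-37.40, -29.60). That places the tangent points at N = (-40.70, -29.60) on LN and Q = (-37.40, -32.90) on QG. Then |HQ| = |Q − H| = 49.81.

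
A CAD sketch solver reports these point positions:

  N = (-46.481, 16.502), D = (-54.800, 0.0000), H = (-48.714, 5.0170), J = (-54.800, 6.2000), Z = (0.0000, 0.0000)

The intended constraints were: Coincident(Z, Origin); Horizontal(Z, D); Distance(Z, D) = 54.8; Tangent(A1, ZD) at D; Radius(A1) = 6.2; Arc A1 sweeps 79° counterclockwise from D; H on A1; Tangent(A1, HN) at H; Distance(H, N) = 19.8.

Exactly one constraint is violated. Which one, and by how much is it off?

Distance(H, N) = 19.8 — off by 8.10.

Z = (0.00, 0.00) ✓; Z.y = 0.00, D.y = 0.00 ✓; |ZD| = 54.80 ✓; ∠(JD, DZ) = 90.00° ✓; |JD| = 6.200 ✓; bearing(J→H) − bearing(J→D) = 79.00° ✓; |JH| = 6.200 ✓; ∠(JH, HN) = 90.00° ✓; |HN| = 11.70 ✗.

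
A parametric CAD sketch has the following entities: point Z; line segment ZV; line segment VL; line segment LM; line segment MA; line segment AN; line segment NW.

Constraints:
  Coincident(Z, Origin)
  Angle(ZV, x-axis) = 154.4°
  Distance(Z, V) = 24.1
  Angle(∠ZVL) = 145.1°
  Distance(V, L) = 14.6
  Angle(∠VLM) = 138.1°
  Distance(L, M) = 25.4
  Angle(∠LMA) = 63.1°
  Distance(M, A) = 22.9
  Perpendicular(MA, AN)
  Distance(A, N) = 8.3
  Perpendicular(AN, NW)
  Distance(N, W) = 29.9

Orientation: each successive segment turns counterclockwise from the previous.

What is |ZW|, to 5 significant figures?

57.237

Z is at the origin; ZV runs at 154.4° with length 24.1, so V = (-21.734, 10.413). ∠ZVL = 145.1° gives VL at -170.70° from the x-axis; with |VL| = 14.6, L = (-36.142, 8.0539). ∠VLM = 138.1° gives LM at -128.80° from the x-axis; with |LM| = 25.4, M = (-52.058, -11.741). ∠LMA = 63.1° gives MA at -11.900° from the x-axis; with |MA| = 22.9, A = (-29.650, -16.463). MA is perpendicular to AN, so AN runs at 78.100°; with |AN| = 8.3, N = (-27.939, -8.3418). AN ⟂ NW, so NW runs at 168.10°; with |NW| = 29.9, W = (-57.196, -2.1763). Then |ZW| = |W − Z| = 57.237.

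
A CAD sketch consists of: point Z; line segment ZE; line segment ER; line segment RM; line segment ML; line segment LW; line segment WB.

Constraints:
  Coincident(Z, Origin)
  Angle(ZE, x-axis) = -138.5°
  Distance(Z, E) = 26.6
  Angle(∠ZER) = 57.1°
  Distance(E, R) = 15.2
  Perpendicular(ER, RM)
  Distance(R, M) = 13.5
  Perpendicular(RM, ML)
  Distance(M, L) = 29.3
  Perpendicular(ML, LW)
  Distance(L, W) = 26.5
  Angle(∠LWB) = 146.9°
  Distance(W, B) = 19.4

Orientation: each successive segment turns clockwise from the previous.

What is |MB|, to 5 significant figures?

46.665

Z is at the origin; ZE runs at -138.5° with length 26.6, so E = (-19.922, -17.626). ∠ZER = 57.1° gives ER at 98.600° from the x-axis; with |ER| = 15.2, R = (-22.195, -2.5966). The perpendicularity gives RM at right angles to ER, so RM runs at 8.6000°; with |RM| = 13.5, M = (-8.8469, -0.57787). RM is perpendicular to ML, so ML runs at -81.400°; with |ML| = 29.3, L = (-4.4656, -29.548). ML ⟂ LW, so LW runs at -171.40°; with |LW| = 26.5, W = (-30.668, -33.511). ∠LWB = 146.9° gives WB at 155.50° from the x-axis; with |WB| = 19.4, B = (-48.321, -25.466). Then |MB| = |B − M| = 46.665.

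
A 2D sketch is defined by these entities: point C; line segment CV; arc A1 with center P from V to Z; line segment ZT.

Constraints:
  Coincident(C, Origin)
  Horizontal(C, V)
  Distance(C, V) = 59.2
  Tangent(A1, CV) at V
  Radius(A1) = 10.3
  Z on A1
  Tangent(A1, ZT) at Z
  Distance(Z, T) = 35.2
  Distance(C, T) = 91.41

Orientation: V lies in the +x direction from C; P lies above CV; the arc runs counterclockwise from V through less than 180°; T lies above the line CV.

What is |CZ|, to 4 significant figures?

68.86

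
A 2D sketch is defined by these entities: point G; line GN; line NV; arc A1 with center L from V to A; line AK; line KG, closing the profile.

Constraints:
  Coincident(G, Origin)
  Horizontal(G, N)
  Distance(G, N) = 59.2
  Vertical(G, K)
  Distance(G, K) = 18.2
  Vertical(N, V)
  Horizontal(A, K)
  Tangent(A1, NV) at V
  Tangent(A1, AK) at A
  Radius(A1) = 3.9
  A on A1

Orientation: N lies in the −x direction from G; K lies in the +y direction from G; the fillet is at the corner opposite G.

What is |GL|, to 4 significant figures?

57.12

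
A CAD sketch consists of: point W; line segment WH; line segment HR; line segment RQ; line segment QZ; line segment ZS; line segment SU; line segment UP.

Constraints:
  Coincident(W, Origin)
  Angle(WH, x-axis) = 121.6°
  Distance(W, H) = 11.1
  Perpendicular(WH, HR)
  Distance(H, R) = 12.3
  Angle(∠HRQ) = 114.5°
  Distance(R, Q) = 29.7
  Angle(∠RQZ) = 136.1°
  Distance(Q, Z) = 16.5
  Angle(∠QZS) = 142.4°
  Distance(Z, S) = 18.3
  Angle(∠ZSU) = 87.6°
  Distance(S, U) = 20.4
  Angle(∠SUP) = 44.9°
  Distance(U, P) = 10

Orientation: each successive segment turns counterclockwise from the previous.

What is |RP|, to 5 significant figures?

38.616

W is at the origin; WH runs at 121.6° with length 11.1, so H = (-5.8162, 9.4542). WH ⟂ HR, so HR runs at -148.40°; with |HR| = 12.3, R = (-16.292, 3.0091). ∠HRQ = 114.5° gives RQ at -82.900° from the x-axis; with |RQ| = 29.7, Q = (-12.622, -26.463). ∠RQZ = 136.1° gives QZ at -39.000° from the x-axis; with |QZ| = 16.5, Z = (0.20139, -36.847). ∠QZS = 142.4° gives ZS at -1.4000° from the x-axis; with |ZS| = 18.3, S = (18.496, -37.294). ∠ZSU = 87.6° gives SU at 91.000° from the x-axis; with |SU| = 20.4, U = (18.140, -16.897). ∠SUP = 44.9° gives UP at -133.90° from the x-axis; with |UP| = 10.0, P = (11.206, -24.103). Then |RP| = |P − R| = 38.616.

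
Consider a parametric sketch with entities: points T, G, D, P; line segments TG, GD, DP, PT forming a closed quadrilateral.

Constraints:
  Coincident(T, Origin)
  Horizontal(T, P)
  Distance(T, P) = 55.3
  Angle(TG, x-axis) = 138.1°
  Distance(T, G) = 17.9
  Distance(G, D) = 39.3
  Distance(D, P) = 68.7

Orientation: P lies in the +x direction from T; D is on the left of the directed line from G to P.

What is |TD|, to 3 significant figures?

47.0

T is at the origin; TP is horizontal with |TP| = 55.3 and P in +x, so P = (55.3, 0). TG runs at 138.1° with |TG| = 17.9, so G = (-13.3, 12.0). D is determined by |GD| = 39.3 and |DP| = 68.7 together: it lies at the intersection of circle(G, 39.3) and circle(P, 68.7). With |GP| = 69.7, the foot of the radical line on GP is 12.0 from G and the perpendicular offset is √(39.3² − 12.0²) = 37.4. Taking the left-of-GP solution: D = (4.96, 46.7).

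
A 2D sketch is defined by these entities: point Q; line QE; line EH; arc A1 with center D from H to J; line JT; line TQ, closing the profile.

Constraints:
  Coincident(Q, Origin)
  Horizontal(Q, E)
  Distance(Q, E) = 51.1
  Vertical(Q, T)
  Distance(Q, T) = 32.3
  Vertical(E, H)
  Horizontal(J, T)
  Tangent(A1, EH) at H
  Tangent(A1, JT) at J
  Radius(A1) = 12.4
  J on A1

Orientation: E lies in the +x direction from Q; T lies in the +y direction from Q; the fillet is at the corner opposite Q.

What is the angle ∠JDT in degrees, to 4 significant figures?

72.23°

The virtual corner opposite Q is at (51.10, 32.30). A1 meets EH tangentially, so DH is at right angles to EH and tangency of A1 to JT means the radius DJ is perpendicular to JT, with radius 12.4, so the center D sits 12.4 in from both sides at D = (38.70, 19.90). That places the tangent points at H = (51.10, 19.90) on EH and J = (38.70, 32.30) on JT. Then cos ∠JDT = DJ·DT / (|DJ||DT|), giving 72.23°.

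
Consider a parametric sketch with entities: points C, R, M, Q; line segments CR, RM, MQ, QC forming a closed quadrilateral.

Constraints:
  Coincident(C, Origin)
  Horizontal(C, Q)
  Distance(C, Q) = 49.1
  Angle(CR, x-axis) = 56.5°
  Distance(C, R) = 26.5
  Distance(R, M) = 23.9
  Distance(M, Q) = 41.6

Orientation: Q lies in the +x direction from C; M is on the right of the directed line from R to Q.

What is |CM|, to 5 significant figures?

7.5403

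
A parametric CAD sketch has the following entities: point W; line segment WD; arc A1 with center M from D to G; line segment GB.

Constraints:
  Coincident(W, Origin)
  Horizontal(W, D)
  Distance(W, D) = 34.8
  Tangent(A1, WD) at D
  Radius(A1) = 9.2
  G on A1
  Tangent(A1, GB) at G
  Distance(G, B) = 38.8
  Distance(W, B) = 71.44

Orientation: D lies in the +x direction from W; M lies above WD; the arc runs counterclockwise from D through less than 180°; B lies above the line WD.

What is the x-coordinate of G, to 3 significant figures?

43.3

Checks: |MG| = 9.200 ✓; ∠(MG, GB) = 90.00° ✓; |GB| = 38.80 ✓; |WB| = 71.44 ✓.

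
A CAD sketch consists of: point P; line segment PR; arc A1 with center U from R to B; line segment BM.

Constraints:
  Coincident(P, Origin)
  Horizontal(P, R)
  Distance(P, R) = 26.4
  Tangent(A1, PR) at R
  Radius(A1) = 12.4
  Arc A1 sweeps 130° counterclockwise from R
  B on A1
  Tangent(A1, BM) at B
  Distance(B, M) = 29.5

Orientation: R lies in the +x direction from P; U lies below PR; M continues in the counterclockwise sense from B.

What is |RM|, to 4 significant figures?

44.00

P is at the origin; P and R share the same y with |PR| = 26.4 and R on the +x side, so R = (26.40, 0.000). Since A1 is tangent to PR there, UR ⟂ PR, so U = R + (0, -12.4) = (26.40, -12.40). On A1, R sits at bearing 90° from U; a 130° counterclockwise sweep puts B at bearing 220°, so B = U + 12.4·(cos 220°, sin 220°) = (16.90, -20.37). Since A1 is tangent to BM there, UB ⟂ BM, so BM runs along (−sin 220°, cos 220°); with |BM| = 29.5, M = (35.86, -42.97). Then |RM| = |M − R| = 44.00.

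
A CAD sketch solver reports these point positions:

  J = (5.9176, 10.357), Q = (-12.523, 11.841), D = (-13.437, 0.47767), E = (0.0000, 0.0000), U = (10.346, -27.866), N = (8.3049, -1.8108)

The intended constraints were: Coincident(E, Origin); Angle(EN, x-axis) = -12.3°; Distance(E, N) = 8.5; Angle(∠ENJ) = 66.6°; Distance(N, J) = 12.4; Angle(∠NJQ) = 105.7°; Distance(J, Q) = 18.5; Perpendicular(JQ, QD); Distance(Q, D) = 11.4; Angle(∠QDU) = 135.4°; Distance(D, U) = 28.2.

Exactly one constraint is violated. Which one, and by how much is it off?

Distance(D, U) = 28.2 — off by 8.80.

E = (0.00, 0.00) ✓; EN at -12.30° ✓; |EN| = 8.500 ✓; ∠ENJ = 66.60° ✓; |NJ| = 12.40 ✓; ∠NJQ = 105.7° ✓; |JQ| = 18.50 ✓; ∠(JQ, QD) = 90.00° ✓; |QD| = 11.40 ✓; ∠QDU = 135.4° ✓; |DU| = 37.00 ✗.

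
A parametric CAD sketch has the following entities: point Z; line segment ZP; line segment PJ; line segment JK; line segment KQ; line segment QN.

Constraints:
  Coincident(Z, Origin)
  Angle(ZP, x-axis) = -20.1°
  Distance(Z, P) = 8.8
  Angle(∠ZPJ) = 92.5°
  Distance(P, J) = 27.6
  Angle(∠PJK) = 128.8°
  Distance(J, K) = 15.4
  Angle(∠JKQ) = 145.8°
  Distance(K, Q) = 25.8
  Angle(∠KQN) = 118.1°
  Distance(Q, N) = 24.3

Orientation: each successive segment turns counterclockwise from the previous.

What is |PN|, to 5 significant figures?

54.235

Z is at the origin; ZP runs at -20.1° with length 8.8, so P = (8.2640, -3.0242). ∠ZPJ = 92.5° gives PJ at 67.400° from the x-axis; with |PJ| = 27.6, J = (18.871, 22.456). ∠PJK = 128.8° gives JK at 118.60° from the x-axis; with |JK| = 15.4, K = (11.499, 35.977). ∠JKQ = 145.8° gives KQ at 152.80° from the x-axis; with |KQ| = 25.8, Q = (-11.448, 47.770). ∠KQN = 118.1° gives QN at -145.30° from the x-axis; with |QN| = 24.3, N = (-31.426, 33.937). Then |PN| = |N − P| = 54.235.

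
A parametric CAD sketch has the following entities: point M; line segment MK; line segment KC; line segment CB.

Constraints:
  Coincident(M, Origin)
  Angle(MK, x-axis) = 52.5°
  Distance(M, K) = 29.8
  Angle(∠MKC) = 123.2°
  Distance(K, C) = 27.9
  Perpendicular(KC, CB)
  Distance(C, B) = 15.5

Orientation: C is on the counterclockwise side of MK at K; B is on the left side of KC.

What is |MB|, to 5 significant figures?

45.213

M is at the origin; MK runs at 52.5° with length 29.8, so K = 29.8·(cos 52.5°, sin 52.5°) = (18.141, 23.642). ∠MKC = 123.2°, so KC runs at 52.5° + (180° − 123.2°) = 109.30° from the x-axis; with |KC| = 27.9, C = K + 27.9·(cos 109.30°, sin 109.30°) = (8.9197, 49.974). KC ⟂ CB; with |CB| = 15.5 on the left of KC, B = C + 15.5·(-0.94380, -0.33051) = (-5.7092, 44.851). Then |MB| = |B − M| = 45.213.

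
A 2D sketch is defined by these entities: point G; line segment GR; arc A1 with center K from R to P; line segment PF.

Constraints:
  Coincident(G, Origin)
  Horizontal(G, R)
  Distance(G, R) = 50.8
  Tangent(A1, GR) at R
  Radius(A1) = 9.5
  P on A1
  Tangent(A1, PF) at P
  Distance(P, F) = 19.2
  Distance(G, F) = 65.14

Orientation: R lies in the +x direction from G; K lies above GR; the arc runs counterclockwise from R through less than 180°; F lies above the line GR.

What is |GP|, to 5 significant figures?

61.162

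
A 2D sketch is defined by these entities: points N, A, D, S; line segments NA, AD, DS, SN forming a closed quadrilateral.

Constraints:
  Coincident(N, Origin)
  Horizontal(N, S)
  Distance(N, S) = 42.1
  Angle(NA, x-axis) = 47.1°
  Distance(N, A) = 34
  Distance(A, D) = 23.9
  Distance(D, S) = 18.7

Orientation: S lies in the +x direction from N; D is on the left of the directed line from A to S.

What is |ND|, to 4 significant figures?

49.59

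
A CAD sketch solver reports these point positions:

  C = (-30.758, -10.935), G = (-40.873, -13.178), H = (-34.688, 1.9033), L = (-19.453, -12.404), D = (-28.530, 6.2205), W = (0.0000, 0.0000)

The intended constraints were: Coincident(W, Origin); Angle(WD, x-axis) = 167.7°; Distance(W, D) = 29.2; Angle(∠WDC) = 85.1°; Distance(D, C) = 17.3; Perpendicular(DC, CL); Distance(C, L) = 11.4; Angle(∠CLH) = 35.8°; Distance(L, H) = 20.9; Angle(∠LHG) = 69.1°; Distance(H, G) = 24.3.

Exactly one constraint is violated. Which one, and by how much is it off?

Distance(H, G) = 24.3 — off by 8.00.

W = (0.00, 0.00) ✓; WD at 167.7° ✓; |WD| = 29.20 ✓; ∠WDC = 85.10° ✓; |DC| = 17.30 ✓; ∠(DC, CL) = 90.00° ✓; |CL| = 11.40 ✓; ∠CLH = 35.80° ✓; |LH| = 20.90 ✓; ∠LHG = 69.10° ✓; |HG| = 16.30 ✗.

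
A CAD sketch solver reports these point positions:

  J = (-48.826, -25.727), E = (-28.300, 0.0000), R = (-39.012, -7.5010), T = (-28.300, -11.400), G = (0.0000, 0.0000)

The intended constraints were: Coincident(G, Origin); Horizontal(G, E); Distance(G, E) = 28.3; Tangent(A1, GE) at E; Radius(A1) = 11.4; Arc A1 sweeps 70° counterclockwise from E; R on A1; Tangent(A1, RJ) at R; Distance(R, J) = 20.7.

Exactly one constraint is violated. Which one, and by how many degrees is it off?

Tangent(A1, RJ) at R — off by 8.30°.

G = (0.00, 0.00) ✓; G.y = 0.00, E.y = 0.00 ✓; |GE| = 28.30 ✓; ∠(TE, EG) = 90.00° ✓; |TE| = 11.40 ✓; bearing(T→R) − bearing(T→E) = 70.00° ✓; |TR| = 11.40 ✓; ∠(TR, RJ) = 98.30° ✗; |RJ| = 20.70 ✓.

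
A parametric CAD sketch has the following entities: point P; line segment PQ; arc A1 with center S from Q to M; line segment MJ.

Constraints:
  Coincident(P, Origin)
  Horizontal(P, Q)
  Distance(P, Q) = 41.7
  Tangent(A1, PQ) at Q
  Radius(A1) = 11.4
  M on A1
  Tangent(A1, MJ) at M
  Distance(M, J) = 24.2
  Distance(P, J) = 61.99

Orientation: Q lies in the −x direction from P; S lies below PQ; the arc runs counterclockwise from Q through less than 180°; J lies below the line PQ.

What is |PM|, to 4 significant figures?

54.55

Checks: |SM| = 11.40 ✓; ∠(SM, MJ) = 90.00° ✓; |MJ| = 24.20 ✓; |PJ| = 61.99 ✓.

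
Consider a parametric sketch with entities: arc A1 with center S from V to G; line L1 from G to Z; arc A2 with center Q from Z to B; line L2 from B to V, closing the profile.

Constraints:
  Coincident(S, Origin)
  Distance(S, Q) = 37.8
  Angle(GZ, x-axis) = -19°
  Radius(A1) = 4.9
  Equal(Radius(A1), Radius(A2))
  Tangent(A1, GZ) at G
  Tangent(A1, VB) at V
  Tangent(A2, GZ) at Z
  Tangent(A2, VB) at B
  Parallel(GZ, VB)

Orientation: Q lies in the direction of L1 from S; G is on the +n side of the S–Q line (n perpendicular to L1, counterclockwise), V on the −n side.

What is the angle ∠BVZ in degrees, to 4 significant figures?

14.53°

Tangency of A1 to both parallel lines with radius 4.9 puts G and V at S ± 4.9·n: G = (1.595, 4.633), V = (-1.595, -4.633). Equal radii place Z and B the same way about Q: Z = Q + 4.9·n = (37.34, -7.673), B = Q − 4.9·n = (34.15, -16.94). Then cos ∠BVZ = VB·VZ / (|VB||VZ|), giving 14.53°.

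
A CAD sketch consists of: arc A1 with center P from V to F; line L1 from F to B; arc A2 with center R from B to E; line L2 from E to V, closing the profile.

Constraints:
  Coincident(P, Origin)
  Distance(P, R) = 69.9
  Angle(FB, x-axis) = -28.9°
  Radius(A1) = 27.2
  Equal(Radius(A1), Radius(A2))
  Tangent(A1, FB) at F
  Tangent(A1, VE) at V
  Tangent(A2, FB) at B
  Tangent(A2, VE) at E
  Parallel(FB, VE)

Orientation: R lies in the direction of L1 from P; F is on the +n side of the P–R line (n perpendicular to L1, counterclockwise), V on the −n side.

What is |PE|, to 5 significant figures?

75.006

Tangency of A1 to both parallel lines with radius 27.2 puts F and V at P ± 27.2·n: F = (13.145, 23.813), V = (-13.145, -23.813). Equal radii place B and E the same way about R: B = R + 27.2·n = (74.340, -9.9688), E = R − 27.2·n = (48.050, -57.594). Then |PE| = |E − P| = 75.006.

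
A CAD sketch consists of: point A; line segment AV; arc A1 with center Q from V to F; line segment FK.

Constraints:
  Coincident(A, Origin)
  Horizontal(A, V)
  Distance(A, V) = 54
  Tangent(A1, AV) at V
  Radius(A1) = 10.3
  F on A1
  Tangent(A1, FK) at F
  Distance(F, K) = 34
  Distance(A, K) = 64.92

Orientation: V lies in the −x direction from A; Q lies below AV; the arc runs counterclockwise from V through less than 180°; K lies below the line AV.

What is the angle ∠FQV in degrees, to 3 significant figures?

119°

Checks: |QF| = 10.30 ✓; ∠(QF, FK) = 90.00° ✓; |FK| = 34.00 ✓; |AK| = 64.92 ✓.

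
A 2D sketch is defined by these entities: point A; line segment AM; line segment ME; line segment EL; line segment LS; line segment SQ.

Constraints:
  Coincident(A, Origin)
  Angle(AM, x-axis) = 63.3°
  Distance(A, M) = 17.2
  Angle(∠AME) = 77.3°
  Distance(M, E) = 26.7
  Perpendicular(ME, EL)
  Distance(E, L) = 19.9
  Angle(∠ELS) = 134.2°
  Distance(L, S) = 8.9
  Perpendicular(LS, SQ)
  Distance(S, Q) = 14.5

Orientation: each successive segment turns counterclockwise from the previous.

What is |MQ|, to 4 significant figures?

18.74

∠ELS = 134.2° gives LS at -58.20° from the x-axis; with |LS| = 8.9, S = (-18.30, -5.048). The perpendicularity gives SQ at right angles to LS, so SQ runs at 31.80°; with |SQ| = 14.5, Q = (-5.980, 2.593). Then |MQ| = |Q − M| = 18.74.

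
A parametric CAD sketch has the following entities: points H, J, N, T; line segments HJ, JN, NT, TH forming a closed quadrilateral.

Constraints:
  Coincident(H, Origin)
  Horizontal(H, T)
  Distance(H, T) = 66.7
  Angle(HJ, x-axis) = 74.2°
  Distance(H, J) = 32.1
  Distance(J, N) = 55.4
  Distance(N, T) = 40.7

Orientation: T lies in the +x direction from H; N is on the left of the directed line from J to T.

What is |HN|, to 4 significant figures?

75.17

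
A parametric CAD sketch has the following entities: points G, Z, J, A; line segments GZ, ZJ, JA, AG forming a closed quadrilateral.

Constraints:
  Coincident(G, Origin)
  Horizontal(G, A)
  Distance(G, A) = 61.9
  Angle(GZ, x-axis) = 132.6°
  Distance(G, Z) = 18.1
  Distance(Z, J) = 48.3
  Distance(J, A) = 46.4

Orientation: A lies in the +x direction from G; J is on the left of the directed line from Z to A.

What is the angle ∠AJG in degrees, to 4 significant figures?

83.50°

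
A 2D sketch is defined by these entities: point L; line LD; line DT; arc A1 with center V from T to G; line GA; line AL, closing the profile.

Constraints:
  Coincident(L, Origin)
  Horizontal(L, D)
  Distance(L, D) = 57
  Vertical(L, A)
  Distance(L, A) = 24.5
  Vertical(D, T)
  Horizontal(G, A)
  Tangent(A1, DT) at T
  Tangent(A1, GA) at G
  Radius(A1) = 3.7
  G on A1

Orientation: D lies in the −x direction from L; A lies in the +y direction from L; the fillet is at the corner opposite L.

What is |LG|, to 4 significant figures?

58.66

L is at the origin; L and D share the same y with |LD| = 57.0 and D on the −x side, so D = (-57.00, 0.000). L and A share the same x with |LA| = 24.5 and A on the +y side, so A = (0.000, 24.50). The virtual corner opposite L is at (-57.00, 24.50). A1 meets DT tangentially, so VT is at right angles to DT and the tangent condition forces VG to be normal to GA, with radius 3.7, so the center V sits 3.7 in from both sides at V = (-53.30, 20.80). That places the tangent points at T = (-57.00, 20.80) on DT and G = (-53.30, 24.50) on GA. Then |LG| = |G − L| = 58.66.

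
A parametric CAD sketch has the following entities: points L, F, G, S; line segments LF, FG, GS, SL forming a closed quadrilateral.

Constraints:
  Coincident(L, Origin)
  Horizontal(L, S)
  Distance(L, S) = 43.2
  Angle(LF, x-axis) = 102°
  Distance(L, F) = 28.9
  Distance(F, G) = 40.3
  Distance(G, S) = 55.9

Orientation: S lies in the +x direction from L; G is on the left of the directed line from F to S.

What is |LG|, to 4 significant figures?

59.01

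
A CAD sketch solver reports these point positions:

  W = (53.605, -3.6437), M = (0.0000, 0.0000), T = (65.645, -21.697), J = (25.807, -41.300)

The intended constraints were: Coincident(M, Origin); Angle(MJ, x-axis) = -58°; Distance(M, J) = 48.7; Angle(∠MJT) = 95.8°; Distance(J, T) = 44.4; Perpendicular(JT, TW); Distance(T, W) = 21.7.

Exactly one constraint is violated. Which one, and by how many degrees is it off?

Perpendicular(JT, TW) — off by 7.50°.

M = (0.00, 0.00) ✓; MJ at -58.00° ✓; |MJ| = 48.70 ✓; ∠MJT = 95.80° ✓; |JT| = 44.40 ✓; ∠(JT, TW) = 97.50° ✗; |TW| = 21.70 ✓.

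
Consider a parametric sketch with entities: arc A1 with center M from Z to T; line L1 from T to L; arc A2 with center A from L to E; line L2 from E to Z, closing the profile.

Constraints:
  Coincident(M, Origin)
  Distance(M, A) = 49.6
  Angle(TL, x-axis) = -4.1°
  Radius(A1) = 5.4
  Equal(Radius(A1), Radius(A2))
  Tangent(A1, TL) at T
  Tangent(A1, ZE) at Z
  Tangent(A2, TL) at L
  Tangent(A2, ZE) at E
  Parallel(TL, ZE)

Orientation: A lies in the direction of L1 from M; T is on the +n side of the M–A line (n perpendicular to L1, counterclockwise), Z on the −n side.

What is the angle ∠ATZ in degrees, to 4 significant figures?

83.79°

M is at the origin and A lies 49.6 along u from M, so A = 49.6·u = (49.47, -3.546). Tangency of A1 to both parallel lines with radius 5.4 puts T and Z at M ± 5.4·n: T = (0.3861, 5.386), Z = (-0.3861, -5.386). Then cos ∠ATZ = TA·TZ / (|TA||TZ|), giving 83.79°.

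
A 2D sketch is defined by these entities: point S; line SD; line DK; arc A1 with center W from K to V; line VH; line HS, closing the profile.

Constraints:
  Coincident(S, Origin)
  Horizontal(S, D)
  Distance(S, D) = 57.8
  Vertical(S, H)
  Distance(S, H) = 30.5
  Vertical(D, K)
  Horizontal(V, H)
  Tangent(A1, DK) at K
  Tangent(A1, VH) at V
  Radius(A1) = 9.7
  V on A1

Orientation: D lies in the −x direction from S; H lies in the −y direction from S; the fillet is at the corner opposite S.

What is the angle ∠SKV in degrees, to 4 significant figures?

64.79°

S is at the origin; S and D share the same y with |SD| = 57.8 and D on the −x side, so D = (-57.80, 0.000). SH is vertical with |SH| = 30.5 and H on the −y side, so H = (0.000, -30.50). The virtual corner opposite S is at (-57.80, -30.50). Tangency of A1 to DK means the radius WK is perpendicular to DK and A1 meets VH tangentially, so WV is at right angles to VH, with radius 9.7, so the center W sits 9.7 in from both sides at W = (-48.10, -20.80). That places the tangent points at K = (-57.80, -20.80) on DK and V = (-48.10, -30.50) on VH. Then cos ∠SKV = KS·KV / (|KS||KV|), giving 64.79°.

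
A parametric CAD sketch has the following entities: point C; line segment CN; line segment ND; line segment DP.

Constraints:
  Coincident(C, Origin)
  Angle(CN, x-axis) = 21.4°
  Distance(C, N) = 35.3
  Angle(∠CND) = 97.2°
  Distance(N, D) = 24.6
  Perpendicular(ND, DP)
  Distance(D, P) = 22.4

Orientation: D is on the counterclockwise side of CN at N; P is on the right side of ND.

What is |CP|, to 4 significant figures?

64.34

∠CND = 97.2°, so ND runs at 21.4° + (180° − 97.2°) = 104.2° from the x-axis; with |ND| = 24.6, D = N + 24.6·(cos 104.2°, sin 104.2°) = (26.83, 36.73). ND ⟂ DP; with |DP| = 22.4 on the right of ND, P = D + 22.4·(0.9694, 0.2453) = (48.55, 42.22). Then |CP| = |P − C| = 64.34.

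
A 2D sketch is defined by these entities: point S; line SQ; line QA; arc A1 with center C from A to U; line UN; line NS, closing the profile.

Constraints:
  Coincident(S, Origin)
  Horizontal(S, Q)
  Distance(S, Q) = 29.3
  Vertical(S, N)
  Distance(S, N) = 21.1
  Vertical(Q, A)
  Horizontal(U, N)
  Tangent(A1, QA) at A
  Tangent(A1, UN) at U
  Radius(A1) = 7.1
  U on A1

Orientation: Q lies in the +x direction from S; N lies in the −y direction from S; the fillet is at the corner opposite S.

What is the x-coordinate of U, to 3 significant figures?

22.2

The virtual corner opposite S is at (29.3, -21.1). The tangent condition forces CA to be normal to QA and the tangent condition forces CU to be normal to UN, with radius 7.1, so the center C sits 7.1 in from both sides at C = (22.2, -14.0). That places the tangent points at A = (29.3, -14.0) on QA and U = (22.2, -21.1) on UN. So U.x = 22.2.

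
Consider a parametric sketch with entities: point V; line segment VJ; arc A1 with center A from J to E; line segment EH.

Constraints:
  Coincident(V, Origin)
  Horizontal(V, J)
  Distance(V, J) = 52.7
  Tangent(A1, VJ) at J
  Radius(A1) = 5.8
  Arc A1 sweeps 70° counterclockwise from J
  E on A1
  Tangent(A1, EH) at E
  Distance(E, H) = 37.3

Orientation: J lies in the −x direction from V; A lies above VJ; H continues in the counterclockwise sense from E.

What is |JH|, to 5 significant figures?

42.920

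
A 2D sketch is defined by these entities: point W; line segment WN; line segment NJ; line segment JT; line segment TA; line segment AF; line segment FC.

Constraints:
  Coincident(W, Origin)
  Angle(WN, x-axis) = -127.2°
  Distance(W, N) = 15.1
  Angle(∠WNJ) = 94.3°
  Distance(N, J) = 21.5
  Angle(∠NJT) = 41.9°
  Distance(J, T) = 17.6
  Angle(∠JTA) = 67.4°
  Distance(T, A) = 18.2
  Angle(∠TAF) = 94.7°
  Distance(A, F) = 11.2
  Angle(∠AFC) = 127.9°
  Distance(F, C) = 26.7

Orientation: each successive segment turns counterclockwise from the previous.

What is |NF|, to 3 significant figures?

16.1

W is at the origin; WN runs at -127.2° with length 15.1, so N = (-9.13, -12.0). ∠WNJ = 94.3° gives NJ at -41.5° from the x-axis; with |NJ| = 21.5, J = (6.97, -26.3). ∠NJT = 41.9° gives JT at 96.6° from the x-axis; with |JT| = 17.6, T = (4.95, -8.79). ∠JTA = 67.4° gives TA at -151° from the x-axis; with |TA| = 18.2, A = (-10.9, -17.7). ∠TAF = 94.7° gives AF at -65.5° from the x-axis; with |AF| = 11.2, F = (-6.29, -27.9). Then |NF| = |F − N| = 16.1.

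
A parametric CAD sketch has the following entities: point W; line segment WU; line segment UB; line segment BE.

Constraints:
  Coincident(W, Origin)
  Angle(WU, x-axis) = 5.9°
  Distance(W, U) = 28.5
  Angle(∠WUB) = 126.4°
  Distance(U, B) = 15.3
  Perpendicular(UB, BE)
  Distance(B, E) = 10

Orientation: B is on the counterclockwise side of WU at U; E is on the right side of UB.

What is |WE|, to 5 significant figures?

46.072

W is at the origin; WU runs at 5.9° with length 28.5, so U = 28.5·(cos 5.9°, sin 5.9°) = (28.349, 2.9296). ∠WUB = 126.4°, so UB runs at 5.9° + (180° − 126.4°) = 59.500° from the x-axis; with |UB| = 15.3, B = U + 15.3·(cos 59.500°, sin 59.500°) = (36.114, 16.113). UB ⟂ BE; with |BE| = 10.0 on the right of UB, E = B + 10.0·(0.86163, -0.50754) = (44.731, 11.037). Then |WE| = |E − W| = 46.072.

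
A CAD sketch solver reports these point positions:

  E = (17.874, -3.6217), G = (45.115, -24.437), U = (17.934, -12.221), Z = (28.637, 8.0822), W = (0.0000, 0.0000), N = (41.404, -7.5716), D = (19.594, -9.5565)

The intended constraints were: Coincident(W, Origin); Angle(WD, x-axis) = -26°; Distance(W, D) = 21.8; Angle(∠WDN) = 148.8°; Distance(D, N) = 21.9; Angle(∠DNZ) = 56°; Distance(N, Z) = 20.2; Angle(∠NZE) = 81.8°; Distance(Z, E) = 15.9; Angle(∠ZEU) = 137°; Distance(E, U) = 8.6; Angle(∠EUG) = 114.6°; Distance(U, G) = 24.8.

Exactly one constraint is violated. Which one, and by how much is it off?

Distance(U, G) = 24.8 — off by 5.00.

W = (0.00, 0.00) ✓; WD at -26.00° ✓; |WD| = 21.80 ✓; ∠WDN = 148.8° ✓; |DN| = 21.90 ✓; ∠DNZ = 56.00° ✓; |NZ| = 20.20 ✓; ∠NZE = 81.80° ✓; |ZE| = 15.90 ✓; ∠ZEU = 137.0° ✓; |EU| = 8.600 ✓; ∠EUG = 114.6° ✓; |UG| = 29.80 ✗.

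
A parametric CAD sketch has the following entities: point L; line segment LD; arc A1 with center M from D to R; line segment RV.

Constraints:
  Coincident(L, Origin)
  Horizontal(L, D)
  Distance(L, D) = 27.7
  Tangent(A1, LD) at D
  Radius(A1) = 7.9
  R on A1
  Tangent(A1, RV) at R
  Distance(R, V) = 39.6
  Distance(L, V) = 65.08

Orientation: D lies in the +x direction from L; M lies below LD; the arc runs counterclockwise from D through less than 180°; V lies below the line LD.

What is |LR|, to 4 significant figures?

25.92

L is at the origin; L and D share the same y with |LD| = 27.7 and D on the +x side, so D = (27.70, 0.000). A1 meets LD tangentially, so MD is at right angles to LD, so M = D + (0, -7.9) = (27.70, -7.900). Since MR ⟂ RV (tangency), |MV| = √(7.9² + 39.6²) = 40.38 regardless of where R sits on A1. So V lies on both circle(L, 65.08) and circle(M, 40.38); the below-LD intersection is V = (50.17, -41.45). R is the foot of the tangent from V: R = (22.12, -13.50).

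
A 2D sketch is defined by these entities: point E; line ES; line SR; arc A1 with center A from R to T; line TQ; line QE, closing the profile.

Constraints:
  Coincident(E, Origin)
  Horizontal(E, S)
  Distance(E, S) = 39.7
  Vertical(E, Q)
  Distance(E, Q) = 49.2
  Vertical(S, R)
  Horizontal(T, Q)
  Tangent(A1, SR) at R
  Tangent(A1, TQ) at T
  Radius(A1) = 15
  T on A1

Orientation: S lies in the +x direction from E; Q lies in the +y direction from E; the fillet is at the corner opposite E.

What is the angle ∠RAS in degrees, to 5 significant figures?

66.318°

E is at the origin; E and S share the same y with |ES| = 39.7 and S on the +x side, so S = (39.700, 0.0000). E and Q share the same x with |EQ| = 49.2 and Q on the +y side, so Q = (0.0000, 49.200). The virtual corner opposite E is at (39.700, 49.200). The tangent condition forces AR to be normal to SR and since A1 is tangent to TQ there, AT ⟂ TQ, with radius 15.0, so the center A sits 15.0 in from both sides at A = (24.700, 34.200). That places the tangent points at R = (39.700, 34.200) on SR and T = (24.700, 49.200) on TQ. Then cos ∠RAS = AR·AS / (|AR||AS|), giving 66.318°.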